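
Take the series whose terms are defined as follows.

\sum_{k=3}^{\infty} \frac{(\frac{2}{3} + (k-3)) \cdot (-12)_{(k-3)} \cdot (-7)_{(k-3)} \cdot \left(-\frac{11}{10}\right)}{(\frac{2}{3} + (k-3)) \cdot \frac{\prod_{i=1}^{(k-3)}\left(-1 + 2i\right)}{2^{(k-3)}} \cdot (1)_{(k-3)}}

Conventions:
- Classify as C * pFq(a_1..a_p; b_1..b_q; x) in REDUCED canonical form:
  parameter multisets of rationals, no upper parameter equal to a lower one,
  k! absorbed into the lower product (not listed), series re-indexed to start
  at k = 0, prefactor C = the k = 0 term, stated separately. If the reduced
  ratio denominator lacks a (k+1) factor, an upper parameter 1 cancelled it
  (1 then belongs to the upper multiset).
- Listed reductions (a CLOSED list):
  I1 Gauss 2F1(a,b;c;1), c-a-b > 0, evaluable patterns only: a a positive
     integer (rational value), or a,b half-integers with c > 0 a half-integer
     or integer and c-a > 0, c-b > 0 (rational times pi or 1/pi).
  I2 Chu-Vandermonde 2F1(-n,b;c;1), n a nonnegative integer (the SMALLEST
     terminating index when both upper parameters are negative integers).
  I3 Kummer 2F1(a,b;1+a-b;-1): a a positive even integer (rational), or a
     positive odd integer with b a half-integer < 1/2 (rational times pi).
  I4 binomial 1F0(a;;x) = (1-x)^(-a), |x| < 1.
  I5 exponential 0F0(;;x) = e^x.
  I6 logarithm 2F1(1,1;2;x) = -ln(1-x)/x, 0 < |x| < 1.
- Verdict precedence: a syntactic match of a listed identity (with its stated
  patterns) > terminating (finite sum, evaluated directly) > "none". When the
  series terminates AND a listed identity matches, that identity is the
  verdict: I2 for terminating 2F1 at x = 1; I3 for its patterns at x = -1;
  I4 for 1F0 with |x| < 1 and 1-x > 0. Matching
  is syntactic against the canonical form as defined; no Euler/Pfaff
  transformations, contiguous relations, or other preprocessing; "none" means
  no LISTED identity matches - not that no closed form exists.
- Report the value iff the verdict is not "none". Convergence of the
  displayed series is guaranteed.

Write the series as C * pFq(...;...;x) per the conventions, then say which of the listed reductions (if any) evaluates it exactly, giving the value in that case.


Classification (C = -\frac{11}{10}): 2F1 with upper {-12, -7}, lower {\frac{1}{2}}, argument x = 1. Verdict: this is Chu-Vandermonde (I2) (terminating 2F1 at x = 1 with n = 7, b = -12, c = \frac{1}{2}). Value: -\frac{5488395}{26}.

The tell: t_0 = -\frac{11}{10} here, and (1)_k (C = -11/10) is k! itself.
Ratio: r(k) = 1 * (k-12) (k-7) / [(k+\frac{1}{2}) (k+1)] - rational in k. x = 1; t_0 = -\frac{11}{10}; negate the roots.


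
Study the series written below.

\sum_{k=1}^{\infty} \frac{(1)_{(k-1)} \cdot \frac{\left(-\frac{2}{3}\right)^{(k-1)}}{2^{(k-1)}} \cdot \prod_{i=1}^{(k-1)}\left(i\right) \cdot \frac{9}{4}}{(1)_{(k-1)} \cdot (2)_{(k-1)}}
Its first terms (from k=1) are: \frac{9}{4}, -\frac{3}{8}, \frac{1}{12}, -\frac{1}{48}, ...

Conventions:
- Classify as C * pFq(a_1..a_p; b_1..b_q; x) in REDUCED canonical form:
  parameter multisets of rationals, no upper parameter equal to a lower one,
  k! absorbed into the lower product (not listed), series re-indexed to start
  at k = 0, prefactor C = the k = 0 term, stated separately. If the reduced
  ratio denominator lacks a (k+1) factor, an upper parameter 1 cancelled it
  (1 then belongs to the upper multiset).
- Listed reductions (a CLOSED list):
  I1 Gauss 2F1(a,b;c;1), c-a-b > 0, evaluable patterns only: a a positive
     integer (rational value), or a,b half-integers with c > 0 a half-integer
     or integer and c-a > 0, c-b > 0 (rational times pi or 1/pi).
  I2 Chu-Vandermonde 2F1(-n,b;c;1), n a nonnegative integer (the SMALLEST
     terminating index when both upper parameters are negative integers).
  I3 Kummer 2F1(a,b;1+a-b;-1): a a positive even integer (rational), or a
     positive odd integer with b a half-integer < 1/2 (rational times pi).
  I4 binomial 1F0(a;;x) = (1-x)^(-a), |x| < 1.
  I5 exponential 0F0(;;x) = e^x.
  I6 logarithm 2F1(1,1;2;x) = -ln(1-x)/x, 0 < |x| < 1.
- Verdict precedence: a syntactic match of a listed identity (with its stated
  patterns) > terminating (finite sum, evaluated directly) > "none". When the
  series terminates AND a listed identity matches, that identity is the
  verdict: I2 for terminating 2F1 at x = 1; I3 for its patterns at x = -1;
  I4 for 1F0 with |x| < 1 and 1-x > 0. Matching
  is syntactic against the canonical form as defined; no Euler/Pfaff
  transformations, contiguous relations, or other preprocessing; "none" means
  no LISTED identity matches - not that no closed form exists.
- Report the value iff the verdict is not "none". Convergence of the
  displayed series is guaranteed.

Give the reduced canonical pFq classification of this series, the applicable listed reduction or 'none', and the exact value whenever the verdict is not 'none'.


At argument -\frac{1}{3}: a 2F1 with upper {1, 1}, lower {2}, scaled by C = \frac{9}{4}. Verdict: the I6 logarithm reduction fires (the logarithm: parameters (1,1;2), x = -\frac{1}{3}). Hence: \frac{27}{4} \cdot \ln\left(\frac{4}{3}\right).

Key observation: t_0 = \frac{9}{4} here, and (1)_k (C = 9/4) is k! itself.
Consecutive-term ratio: r(k) = -\frac{1}{3} * (k+1) (k+1) / [(k+2) (k+1)] - rational in k, leading ratio -\frac{1}{3}; with t_0 = \frac{9}{4}, classification follows.


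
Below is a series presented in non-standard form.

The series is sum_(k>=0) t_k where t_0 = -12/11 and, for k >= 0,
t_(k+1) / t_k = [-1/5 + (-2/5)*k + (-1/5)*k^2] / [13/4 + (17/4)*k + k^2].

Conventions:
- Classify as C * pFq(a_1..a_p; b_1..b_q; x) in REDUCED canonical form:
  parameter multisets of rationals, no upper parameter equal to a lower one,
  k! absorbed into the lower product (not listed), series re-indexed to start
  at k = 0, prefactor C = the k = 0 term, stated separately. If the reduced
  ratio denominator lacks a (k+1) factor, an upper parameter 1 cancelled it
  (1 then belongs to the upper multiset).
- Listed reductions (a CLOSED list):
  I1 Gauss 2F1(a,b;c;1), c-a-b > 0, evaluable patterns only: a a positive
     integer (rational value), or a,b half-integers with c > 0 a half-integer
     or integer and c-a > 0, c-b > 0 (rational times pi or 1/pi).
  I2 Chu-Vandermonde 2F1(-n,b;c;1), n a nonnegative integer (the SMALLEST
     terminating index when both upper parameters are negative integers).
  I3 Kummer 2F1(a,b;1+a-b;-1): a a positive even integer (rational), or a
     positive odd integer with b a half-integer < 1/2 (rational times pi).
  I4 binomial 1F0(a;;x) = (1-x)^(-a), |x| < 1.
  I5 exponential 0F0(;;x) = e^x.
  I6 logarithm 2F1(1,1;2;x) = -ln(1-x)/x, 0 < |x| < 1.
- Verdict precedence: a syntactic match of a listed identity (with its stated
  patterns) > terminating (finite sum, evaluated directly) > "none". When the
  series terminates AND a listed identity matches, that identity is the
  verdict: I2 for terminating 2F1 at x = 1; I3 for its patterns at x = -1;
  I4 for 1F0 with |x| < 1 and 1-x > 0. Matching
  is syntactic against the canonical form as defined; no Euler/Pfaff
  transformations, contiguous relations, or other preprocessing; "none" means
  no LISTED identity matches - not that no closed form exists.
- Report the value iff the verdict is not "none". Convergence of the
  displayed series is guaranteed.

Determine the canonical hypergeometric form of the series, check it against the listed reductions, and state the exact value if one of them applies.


The tell: t_0 = -12/11 here, and roots of the ratio polynomials (prefactor -12/11) are the negated parameters.
Ratio: r(k) = (-1/5) * (k+1) (k+1) / [(k+13/4) (k+1)] - rational; roots negated = parameters, x = (-1/5), C = -12/11.

At argument -1/5: a 2F1 with upper {1, 1}, lower {13/4}, scaled by C = -12/11. Verdict: none - at argument -1/5 the multisets {1, 1} ; {13/4} match no listed identity.


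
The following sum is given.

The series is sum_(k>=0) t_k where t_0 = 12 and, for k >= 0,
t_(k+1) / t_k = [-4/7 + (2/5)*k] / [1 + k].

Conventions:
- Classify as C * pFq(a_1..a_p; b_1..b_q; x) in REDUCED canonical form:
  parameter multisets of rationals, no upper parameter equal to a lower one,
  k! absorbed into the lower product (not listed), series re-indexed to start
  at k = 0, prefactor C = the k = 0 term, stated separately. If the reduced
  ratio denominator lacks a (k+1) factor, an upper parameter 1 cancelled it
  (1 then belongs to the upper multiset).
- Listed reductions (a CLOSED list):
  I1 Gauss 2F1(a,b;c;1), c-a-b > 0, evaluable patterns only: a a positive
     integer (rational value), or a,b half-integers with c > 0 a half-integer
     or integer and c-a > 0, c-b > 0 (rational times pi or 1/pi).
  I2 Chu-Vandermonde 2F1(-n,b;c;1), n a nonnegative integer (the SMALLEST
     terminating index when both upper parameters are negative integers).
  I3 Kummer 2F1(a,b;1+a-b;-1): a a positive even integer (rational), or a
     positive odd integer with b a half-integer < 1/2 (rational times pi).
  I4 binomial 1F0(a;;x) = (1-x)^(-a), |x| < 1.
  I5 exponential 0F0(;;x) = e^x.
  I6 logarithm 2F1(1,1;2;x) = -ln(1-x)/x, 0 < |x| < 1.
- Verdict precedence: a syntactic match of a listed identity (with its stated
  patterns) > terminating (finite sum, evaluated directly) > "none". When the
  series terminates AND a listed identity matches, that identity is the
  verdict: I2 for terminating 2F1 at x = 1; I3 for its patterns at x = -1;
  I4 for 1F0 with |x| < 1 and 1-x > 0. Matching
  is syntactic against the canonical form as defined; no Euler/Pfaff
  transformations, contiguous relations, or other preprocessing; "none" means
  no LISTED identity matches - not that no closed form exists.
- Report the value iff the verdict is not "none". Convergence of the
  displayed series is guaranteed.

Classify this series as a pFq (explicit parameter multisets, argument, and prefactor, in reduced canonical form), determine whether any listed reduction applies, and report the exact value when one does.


Canonical form: C = 12 times 1F0 with upper {-10/7}, lower {-}, x = 2/5. Verdict at x = 2/5: the binomial series (I4) matches (the 1F0 binomial series: exponent 10/7, x = 2/5). Its exact value is 12 * (3/5)^(10/7).

Key step: t_0 being 12, roots of the ratio polynomials (C = 12) are the negated parameters.
Consecutive-term ratio: r(k) = (2/5) * (k-10/7) / [(k+1)] - poly over poly, x = (2/5) from leading terms; C = 12 at k = 0.


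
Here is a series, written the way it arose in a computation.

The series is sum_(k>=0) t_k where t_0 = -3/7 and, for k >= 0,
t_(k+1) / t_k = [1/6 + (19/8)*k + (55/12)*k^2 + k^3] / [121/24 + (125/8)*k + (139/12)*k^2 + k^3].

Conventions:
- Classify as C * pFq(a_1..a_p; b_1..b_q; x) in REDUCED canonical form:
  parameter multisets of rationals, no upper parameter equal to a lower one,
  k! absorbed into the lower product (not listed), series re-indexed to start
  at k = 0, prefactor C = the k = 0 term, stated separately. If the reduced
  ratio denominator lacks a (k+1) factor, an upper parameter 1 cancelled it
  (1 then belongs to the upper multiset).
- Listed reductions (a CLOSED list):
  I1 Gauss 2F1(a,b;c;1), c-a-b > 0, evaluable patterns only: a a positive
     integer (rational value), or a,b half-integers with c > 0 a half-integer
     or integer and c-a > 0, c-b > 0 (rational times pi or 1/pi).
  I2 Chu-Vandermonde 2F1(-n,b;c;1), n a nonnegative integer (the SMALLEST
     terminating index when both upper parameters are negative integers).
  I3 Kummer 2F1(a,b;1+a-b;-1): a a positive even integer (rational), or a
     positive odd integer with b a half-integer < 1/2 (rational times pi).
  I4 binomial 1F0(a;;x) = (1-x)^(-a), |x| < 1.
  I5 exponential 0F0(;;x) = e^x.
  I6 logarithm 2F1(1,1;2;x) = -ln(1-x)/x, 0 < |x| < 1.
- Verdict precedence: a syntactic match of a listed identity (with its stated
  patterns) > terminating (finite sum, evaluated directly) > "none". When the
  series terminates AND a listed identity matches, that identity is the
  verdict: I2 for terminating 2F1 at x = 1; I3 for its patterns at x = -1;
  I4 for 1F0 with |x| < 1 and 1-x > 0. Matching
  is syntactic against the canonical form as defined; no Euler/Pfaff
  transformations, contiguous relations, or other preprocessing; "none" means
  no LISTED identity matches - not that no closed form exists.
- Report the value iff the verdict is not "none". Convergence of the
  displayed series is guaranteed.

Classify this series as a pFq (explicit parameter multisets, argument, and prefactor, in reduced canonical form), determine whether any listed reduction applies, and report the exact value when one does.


At argument 1: a 2F1 with upper {1/12, 4}, lower {121/12}, scaled by C = -3/7. Verdict: Gauss (I1, integer-parameter pattern) applies (x = 1: the Gamma ratio telescopes since c-a-b = 6 > 0 and a = 4 in Z>0). Exact value: -65605465/146313216.

Key step: t_0 being -3/7, the ratio is unreduced: k + 1/2 divides both sides (C = -3/7, x = 1).
Term ratio: r(k) = 1 * (k+1/12) (k+4) / [(k+121/12) (k+1)] ; factor over Q: parameters, x = 1, and C = -3/7.


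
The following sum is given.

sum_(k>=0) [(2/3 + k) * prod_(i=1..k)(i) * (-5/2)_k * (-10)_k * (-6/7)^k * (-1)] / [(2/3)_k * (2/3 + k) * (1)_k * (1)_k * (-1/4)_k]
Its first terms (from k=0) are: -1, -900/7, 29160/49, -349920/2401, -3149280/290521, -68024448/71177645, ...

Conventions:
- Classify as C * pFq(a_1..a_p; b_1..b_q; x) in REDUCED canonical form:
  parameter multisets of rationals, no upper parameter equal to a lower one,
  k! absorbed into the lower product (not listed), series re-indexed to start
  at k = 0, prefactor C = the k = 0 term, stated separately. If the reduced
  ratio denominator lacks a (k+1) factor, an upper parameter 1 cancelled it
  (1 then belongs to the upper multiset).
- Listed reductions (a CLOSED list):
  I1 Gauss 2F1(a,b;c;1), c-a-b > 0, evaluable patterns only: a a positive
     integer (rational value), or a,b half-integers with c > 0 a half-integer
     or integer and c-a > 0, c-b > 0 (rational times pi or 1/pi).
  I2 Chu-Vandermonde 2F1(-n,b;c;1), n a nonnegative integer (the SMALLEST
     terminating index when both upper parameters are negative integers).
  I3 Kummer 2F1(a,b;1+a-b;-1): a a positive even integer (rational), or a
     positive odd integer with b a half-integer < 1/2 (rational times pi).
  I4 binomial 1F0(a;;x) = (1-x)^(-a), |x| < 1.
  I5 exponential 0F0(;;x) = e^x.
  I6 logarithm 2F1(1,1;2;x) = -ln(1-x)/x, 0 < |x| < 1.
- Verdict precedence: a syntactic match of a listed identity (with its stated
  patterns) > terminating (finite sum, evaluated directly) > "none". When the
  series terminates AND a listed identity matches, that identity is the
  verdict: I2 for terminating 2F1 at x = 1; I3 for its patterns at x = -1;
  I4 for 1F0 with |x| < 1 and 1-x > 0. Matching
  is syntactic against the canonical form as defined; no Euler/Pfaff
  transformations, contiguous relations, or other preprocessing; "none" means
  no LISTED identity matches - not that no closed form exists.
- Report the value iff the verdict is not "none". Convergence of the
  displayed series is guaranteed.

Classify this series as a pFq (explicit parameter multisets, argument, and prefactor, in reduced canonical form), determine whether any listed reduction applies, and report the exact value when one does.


Classification (C = -1): 2F2 with upper {-10, -5/2}, lower {-1/4, 2/3}, argument x = -6/7. Verdict: terminating (-10 upstairs). 11 nonzero terms in all; added directly. Hence: 1119402170515356665935633/3635258189963001677075.

The tell: t_0 being -1, the parameter 1 appears in both the upper and lower lists and cancels (alongside the other common factor).
Step ratio: r(k) = (-6/7) * (k-10) (k-5/2) / [(k-1/4) (k+2/3) (k+1)] - rational; roots negated = parameters, x = (-6/7), C = -1.


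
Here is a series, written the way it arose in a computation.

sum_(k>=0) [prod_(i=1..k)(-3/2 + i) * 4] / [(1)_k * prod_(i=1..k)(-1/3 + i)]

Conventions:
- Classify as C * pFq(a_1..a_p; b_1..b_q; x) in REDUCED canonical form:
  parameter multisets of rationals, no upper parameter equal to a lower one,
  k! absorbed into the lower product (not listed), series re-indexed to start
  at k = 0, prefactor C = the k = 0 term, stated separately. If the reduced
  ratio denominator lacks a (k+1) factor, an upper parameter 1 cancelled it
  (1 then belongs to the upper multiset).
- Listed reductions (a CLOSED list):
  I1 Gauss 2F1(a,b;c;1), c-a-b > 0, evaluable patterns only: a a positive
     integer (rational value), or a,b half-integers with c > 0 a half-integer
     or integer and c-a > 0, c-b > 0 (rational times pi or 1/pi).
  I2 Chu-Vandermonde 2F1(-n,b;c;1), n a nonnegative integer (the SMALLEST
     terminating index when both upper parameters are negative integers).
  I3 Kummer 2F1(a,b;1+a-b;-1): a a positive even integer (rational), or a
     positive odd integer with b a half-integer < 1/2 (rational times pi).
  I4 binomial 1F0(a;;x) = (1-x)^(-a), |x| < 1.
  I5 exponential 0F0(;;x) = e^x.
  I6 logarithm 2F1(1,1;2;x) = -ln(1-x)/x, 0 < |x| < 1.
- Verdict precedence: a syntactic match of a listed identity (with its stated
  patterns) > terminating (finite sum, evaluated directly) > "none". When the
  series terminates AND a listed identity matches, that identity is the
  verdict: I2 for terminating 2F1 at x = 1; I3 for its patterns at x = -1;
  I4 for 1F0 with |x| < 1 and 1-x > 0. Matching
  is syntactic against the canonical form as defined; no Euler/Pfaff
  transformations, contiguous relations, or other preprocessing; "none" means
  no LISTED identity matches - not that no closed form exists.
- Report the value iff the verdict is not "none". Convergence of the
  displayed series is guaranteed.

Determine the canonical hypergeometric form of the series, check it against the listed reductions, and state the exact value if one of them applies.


x = 1 here; the reduced form reads 1F1, upper {-1/2}, lower {2/3}, C = 4. Verdict: none (x = 1): each listed identity misses the multisets {-1/2} ; {2/3}.

First insight: t_0 being 4, the lower running product (C = 4) is a rising factorial.
Consecutive-term ratio: r(k) = 1 * (k-1/2) / [(k+2/3) (k+1)] - poly over poly, x = 1 from leading terms; C = 4 at k = 0.


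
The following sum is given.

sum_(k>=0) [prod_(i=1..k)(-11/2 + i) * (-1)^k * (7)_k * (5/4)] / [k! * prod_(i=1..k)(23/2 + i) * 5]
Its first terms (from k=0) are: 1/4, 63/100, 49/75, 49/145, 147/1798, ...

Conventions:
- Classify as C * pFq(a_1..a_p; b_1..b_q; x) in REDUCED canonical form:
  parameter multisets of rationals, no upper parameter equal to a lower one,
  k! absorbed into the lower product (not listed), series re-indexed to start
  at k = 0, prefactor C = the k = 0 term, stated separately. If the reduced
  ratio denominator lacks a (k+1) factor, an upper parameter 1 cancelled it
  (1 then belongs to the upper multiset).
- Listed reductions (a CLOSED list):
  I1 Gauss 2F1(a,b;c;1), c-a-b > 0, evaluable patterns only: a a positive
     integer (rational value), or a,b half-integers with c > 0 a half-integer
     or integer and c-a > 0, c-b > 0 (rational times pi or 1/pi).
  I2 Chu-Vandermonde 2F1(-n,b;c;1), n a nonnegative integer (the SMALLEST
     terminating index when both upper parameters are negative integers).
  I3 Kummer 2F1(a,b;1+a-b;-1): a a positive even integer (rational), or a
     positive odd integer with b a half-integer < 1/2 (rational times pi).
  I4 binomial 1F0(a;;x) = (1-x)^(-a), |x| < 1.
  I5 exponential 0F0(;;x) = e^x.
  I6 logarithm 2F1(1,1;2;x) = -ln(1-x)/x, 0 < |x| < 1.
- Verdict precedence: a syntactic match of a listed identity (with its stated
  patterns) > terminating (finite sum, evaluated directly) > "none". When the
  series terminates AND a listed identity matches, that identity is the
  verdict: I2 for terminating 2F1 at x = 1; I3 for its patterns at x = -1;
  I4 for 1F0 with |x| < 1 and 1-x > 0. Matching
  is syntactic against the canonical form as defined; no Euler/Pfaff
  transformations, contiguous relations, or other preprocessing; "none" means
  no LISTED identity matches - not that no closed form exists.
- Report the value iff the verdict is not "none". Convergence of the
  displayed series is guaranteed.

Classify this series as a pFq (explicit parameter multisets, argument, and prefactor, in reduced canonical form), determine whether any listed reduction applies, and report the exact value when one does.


With C = 1/4: the canonical form is 2F1(-9/2, 7; 25/2; -1). Verdict (x = -1): Kummer's theorem (I3) applies (x = -1; c = 25/2 equals 1+a-b for upper {-9/2, 7}: listed pattern). Its exact value is (334639305/536870912) * pi.

Key step: t_0 being 1/4, the running product (C = 1/4, x = -1) telescopes to a rising factorial.
Step ratio: r(k) = (-1) * (k-9/2) (k+7) / [(k+25/2) (k+1)] - rational in k. x = (-1); t_0 = 1/4; negate the roots.


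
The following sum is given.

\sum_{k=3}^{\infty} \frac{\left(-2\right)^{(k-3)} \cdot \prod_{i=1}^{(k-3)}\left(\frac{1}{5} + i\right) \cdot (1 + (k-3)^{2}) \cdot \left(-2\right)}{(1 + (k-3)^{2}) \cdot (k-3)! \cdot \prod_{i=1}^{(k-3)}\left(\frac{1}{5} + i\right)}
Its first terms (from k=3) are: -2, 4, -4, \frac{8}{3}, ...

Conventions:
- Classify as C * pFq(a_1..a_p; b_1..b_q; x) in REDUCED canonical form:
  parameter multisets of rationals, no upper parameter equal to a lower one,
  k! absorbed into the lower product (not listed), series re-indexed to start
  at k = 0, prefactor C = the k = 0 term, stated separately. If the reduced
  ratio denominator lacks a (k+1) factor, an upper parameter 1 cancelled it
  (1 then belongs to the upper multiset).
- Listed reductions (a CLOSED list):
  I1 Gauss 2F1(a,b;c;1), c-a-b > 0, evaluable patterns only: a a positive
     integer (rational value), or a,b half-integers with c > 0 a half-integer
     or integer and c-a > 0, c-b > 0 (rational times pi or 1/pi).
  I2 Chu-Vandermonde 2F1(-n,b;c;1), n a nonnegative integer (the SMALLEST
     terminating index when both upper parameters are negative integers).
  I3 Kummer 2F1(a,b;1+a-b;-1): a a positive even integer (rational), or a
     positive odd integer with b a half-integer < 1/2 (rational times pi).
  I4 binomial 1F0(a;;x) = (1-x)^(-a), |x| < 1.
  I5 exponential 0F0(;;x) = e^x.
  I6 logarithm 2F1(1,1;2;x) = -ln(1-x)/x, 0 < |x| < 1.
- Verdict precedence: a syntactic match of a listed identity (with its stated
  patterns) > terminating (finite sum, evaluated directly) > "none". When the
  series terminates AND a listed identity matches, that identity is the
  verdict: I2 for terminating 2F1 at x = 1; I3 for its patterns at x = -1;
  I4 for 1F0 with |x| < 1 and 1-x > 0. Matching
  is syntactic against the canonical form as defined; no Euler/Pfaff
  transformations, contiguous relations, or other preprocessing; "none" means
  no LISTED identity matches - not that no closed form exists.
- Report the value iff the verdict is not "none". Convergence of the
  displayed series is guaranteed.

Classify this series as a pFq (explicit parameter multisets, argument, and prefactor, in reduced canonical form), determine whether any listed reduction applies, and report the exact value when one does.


Classification (C = -2): 0F0 with upper {-}, lower {-}, argument x = -2. Verdict at x = -2: the exponential series (I5) matches (the 0F0 exponential series at x = -2). Exact value: \left(-2\right) \cdot e^{-2}.

Key step: t_0 being -2, the parameter 6/5 appears in both the upper and lower lists and cancels (alongside the other common factor).
Adjacent-term ratio: r(k) = -2 * 1 / [(k+1)] - rational in k. x = -2; t_0 = -2; negate the roots.


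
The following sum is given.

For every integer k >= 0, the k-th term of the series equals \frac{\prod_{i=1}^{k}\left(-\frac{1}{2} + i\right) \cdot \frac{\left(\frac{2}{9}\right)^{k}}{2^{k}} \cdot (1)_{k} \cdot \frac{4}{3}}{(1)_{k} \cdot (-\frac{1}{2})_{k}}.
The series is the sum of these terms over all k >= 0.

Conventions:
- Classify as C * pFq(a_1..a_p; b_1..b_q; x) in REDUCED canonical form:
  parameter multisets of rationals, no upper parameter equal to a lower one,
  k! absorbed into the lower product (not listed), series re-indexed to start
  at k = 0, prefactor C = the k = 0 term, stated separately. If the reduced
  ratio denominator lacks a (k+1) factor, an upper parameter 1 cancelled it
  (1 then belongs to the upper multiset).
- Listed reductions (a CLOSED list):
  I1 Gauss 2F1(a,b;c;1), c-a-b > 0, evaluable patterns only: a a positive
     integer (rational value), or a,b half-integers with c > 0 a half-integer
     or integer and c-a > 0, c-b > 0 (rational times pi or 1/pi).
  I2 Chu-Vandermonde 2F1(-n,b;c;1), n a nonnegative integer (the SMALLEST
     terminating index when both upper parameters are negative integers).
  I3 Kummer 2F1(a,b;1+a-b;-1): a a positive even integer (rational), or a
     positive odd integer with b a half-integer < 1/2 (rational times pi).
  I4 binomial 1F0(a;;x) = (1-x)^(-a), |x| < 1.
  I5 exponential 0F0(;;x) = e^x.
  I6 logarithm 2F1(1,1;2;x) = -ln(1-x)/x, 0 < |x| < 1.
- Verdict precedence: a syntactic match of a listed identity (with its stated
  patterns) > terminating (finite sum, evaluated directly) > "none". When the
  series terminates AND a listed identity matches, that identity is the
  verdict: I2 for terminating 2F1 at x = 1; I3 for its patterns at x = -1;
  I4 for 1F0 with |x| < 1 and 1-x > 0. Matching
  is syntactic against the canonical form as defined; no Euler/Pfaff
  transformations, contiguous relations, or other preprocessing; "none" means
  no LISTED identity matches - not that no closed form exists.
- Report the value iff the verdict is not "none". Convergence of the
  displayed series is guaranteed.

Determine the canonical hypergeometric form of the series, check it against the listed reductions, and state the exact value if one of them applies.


This is \frac{4}{3} * 2F1(\frac{1}{2}, 1; -\frac{1}{2}; \frac{1}{9}) in reduced canonical form. Verdict: none. No listed pattern accepts 2F1(\frac{1}{2}, 1; -\frac{1}{2}; \frac{1}{9}).

Key observation: x = \frac{1}{9} and (1)_k (prefactor 4/3) is k! itself.
Ratio: r(k) = \frac{1}{9} * (k+\frac{1}{2}) (k+1) / [(k-\frac{1}{2}) (k+1)] - rational in k. x = \frac{1}{9}; t_0 = \frac{4}{3}; negate the roots.


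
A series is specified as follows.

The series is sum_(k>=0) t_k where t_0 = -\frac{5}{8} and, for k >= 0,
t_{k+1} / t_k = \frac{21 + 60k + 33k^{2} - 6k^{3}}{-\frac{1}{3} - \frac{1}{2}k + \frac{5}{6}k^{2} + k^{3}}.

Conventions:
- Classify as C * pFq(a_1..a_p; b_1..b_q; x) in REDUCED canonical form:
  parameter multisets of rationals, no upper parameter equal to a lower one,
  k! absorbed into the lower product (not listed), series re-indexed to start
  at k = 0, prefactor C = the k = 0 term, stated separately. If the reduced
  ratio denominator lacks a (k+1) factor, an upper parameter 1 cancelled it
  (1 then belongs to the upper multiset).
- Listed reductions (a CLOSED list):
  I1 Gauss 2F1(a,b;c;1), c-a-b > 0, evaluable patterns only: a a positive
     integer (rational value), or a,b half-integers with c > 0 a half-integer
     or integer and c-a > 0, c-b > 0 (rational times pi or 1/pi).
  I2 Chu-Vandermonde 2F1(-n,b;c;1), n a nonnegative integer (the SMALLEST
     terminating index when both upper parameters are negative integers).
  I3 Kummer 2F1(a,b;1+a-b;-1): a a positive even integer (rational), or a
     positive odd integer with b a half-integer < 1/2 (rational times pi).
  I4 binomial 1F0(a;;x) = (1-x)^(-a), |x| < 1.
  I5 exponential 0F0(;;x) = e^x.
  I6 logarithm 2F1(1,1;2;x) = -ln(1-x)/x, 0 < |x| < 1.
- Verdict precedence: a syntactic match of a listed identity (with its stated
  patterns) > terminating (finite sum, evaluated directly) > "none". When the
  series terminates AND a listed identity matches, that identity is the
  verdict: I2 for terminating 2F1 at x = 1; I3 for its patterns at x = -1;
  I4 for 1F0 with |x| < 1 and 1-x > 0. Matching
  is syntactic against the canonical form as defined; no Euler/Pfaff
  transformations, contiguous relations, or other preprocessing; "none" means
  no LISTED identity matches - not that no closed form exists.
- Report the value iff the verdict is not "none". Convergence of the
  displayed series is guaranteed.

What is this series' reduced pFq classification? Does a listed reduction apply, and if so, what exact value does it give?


At argument -6: a 2F1 with upper {-7, 1}, lower {-\frac{2}{3}}, scaled by C = -\frac{5}{8}. Verdict: terminating - upper parameter -7 makes this a finite sum (last index 7), evaluated exactly. Hence: \frac{979466575}{26}.

The tell: t_0 = -\frac{5}{8} here, and cancel k + 1/2 from the displayed ratio first; then C = -5/8.
Ratio: r(k) = -6 * (k-7) (k+1) / [(k-\frac{2}{3}) (k+1)] - rational in k, leading ratio -6; with t_0 = -\frac{5}{8}, classification follows.


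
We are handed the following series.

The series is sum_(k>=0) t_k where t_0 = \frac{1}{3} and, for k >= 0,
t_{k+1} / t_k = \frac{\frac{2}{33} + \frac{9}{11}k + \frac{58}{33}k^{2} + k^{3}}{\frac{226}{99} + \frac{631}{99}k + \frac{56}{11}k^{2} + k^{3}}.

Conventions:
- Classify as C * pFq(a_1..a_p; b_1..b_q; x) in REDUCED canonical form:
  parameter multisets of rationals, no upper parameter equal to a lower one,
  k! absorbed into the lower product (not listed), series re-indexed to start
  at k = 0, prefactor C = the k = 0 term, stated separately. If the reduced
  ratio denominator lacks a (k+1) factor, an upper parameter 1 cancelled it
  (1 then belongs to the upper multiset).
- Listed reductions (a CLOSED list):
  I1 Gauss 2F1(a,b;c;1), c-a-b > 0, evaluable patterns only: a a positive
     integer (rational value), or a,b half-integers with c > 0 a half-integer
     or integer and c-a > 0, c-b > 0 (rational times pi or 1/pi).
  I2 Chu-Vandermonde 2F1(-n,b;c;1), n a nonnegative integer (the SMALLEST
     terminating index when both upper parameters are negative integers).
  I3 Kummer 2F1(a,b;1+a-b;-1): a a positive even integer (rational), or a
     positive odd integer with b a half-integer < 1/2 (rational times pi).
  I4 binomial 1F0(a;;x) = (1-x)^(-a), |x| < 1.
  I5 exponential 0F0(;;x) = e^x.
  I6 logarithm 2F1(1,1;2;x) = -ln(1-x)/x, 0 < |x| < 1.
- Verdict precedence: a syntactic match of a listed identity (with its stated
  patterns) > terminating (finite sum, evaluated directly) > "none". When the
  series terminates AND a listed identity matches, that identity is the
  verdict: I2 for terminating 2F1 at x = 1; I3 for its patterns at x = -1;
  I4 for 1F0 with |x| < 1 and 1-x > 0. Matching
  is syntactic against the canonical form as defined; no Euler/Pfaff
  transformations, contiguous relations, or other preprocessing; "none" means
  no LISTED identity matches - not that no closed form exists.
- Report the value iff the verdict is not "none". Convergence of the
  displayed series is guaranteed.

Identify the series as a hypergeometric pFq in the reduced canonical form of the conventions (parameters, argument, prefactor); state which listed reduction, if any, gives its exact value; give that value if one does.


The series (x = 1) is 2F1: upper {\frac{1}{11}, 1}, lower {\frac{113}{33}}, prefactor \frac{1}{3}. Verdict: Gauss (I1, integer-parameter pattern) applies (x = 1: the Gamma ratio telescopes since c-a-b = 7/3 > 0 and a = 1 in Z>0). Sum: \frac{80}{231}.

Key step: x = 1 and the expanded ratio factors over Q; C = 1/3, x = 1, roots give parameters.
Ratio: r(k) = 1 * (k+\frac{1}{11}) (k+1) / [(k+\frac{113}{33}) (k+1)] - rational; roots negated = parameters, x = 1, C = \frac{1}{3}.


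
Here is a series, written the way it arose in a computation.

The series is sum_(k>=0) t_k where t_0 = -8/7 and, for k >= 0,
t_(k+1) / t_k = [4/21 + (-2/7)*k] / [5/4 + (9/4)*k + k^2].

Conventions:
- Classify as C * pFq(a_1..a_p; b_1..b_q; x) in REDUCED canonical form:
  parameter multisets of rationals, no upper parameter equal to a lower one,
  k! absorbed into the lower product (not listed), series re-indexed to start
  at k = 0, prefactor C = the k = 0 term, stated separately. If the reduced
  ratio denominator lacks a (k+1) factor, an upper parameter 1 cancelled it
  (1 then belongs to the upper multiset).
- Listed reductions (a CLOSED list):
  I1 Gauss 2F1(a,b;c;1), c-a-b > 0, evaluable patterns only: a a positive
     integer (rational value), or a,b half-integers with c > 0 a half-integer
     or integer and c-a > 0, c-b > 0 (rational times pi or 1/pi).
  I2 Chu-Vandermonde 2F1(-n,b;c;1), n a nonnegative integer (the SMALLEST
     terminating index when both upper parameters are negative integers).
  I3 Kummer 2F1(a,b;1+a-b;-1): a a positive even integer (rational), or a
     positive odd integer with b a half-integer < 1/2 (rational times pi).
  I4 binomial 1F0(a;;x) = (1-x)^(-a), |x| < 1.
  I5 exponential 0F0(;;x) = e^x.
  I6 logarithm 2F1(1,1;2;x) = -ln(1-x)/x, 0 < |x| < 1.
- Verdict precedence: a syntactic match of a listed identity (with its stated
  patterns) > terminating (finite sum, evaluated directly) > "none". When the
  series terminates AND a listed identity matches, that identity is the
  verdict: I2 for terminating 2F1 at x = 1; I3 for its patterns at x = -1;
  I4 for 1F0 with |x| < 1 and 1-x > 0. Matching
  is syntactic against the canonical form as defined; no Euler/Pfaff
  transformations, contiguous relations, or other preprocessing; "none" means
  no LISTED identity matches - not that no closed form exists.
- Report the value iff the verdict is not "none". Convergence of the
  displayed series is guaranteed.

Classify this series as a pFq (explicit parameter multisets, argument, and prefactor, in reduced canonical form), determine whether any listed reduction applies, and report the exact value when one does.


Canonical form: C = -8/7 times 1F1 with upper {-2/3}, lower {5/4}, x = -2/7. Verdict: none here - no I1-I6 shape fits x = -2/7 with lower {5/4}.

Key observation: with t_0 = -8/7, factor the ratio over Q (prefactor -8/7): negated roots = parameters.
Adjacent-term ratio: r(k) = (-2/7) * (k-2/3) / [(k+5/4) (k+1)] - rational; roots negated = parameters, x = (-2/7), C = -8/7.


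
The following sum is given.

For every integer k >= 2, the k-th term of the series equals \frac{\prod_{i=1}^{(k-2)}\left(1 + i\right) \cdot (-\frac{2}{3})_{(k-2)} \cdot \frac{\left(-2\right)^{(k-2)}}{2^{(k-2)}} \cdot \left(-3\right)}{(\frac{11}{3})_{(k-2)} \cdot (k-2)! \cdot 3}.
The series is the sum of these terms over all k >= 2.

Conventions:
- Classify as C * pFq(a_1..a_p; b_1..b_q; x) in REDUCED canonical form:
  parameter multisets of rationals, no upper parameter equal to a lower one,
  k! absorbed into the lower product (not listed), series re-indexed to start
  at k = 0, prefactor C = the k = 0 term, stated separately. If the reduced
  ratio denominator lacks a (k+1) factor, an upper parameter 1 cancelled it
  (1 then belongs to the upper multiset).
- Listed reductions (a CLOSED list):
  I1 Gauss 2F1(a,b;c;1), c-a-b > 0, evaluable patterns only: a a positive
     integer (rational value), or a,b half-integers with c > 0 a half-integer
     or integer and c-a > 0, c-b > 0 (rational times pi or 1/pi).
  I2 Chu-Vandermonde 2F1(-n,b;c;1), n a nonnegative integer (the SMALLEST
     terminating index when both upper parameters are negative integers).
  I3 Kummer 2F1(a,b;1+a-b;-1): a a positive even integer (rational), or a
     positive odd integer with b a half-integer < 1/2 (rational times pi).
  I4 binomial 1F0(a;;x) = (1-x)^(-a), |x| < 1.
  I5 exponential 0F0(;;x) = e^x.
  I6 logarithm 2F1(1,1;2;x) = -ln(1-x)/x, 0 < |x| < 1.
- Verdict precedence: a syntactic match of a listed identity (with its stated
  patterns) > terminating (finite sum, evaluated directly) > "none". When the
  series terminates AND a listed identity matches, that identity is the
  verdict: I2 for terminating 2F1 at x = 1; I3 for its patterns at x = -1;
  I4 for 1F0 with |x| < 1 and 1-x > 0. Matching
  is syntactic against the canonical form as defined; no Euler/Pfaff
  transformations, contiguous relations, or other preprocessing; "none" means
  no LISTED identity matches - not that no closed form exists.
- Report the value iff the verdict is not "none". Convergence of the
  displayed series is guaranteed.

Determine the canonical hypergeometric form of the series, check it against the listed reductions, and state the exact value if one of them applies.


Key step: from the first term -1: the constant factors (prefactor -1) combine into one prefactor.
Step ratio: r(k) = -1 * (k-\frac{2}{3}) (k+2) / [(k+\frac{11}{3}) (k+1)] - poly over poly, x = -1 from leading terms; C = -1 at k = 0.

At argument -1: a 2F1 with upper {-\frac{2}{3}, 2}, lower {\frac{11}{3}}, scaled by C = -1. Verdict: this is the Kummer evaluation I3 (x = -1; c = \frac{11}{3} equals 1+a-b for upper {-\frac{2}{3}, 2}: listed pattern). Exact value: -\frac{4}{3}.


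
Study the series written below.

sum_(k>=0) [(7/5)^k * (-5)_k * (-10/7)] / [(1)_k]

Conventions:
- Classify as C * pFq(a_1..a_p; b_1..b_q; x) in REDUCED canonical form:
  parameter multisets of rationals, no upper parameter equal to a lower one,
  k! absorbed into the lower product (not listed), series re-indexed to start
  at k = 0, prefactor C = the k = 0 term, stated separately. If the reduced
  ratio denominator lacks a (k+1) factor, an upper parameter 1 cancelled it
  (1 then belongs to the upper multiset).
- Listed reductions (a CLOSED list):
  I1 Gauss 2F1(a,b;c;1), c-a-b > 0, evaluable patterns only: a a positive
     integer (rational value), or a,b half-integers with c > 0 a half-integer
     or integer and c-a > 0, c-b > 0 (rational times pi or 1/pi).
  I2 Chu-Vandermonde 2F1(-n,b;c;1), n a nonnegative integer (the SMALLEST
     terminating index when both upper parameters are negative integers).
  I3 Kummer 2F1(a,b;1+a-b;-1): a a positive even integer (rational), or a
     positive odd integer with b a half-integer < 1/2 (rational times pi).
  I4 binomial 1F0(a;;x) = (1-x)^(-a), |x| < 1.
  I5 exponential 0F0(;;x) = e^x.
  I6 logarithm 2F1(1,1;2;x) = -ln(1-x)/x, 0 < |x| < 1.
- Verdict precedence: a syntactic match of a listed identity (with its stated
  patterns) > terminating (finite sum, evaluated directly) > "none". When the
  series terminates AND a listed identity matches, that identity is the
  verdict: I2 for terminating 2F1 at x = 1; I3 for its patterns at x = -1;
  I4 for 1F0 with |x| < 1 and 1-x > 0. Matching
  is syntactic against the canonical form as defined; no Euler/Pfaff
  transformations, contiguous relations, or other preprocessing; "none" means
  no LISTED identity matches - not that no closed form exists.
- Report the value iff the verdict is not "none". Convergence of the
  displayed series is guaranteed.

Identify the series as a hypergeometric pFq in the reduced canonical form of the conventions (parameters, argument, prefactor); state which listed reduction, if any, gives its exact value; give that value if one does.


x = 7/5 here; the reduced form reads 1F0, upper {-5}, lower {-}, C = -10/7. Verdict: terminating (-5 upstairs). 6 nonzero terms in all; added directly. Hence: 64/4375.

First insight: x = (7/5) and (1)_k (prefactor -10/7) is k! itself.
Ratio: r(k) = (7/5) * (k-5) / [(k+1)] - poly over poly, x = (7/5) from leading terms; C = -10/7 at k = 0.


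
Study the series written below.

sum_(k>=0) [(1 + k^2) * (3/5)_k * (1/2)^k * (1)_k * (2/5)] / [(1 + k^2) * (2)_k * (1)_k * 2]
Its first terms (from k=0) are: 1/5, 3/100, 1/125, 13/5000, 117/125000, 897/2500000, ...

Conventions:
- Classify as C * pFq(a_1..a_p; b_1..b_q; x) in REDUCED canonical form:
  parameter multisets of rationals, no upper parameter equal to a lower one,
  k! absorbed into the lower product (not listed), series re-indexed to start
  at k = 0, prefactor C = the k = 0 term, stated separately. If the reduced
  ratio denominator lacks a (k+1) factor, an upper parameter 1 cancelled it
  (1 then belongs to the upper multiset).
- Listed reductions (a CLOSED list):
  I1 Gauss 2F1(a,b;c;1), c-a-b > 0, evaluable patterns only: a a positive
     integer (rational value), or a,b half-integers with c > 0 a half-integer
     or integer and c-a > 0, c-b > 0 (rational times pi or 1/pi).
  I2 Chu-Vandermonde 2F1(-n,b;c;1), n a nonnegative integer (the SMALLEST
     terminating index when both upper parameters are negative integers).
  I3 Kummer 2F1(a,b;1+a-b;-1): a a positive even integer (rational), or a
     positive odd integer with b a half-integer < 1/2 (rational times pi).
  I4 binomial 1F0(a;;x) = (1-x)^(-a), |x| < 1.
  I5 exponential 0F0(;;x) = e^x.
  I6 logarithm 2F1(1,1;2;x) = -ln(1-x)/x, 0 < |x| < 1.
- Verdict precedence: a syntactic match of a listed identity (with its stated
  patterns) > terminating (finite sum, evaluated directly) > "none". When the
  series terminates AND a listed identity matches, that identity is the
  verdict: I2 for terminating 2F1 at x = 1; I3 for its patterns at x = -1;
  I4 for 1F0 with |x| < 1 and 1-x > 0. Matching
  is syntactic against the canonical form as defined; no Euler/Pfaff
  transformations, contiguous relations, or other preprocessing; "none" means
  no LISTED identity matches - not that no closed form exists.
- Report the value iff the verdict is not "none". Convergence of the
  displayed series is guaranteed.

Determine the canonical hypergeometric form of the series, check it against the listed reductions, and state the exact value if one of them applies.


Classification (C = 1/5): 2F1 with upper {3/5, 1}, lower {2}, argument x = 1/2. Verdict: no listed reduction: x = 1/2 and upper {3/5, 1} fail every I1-I6 pattern.

The tell: with t_0 = 1/5, the constant factors (C = 1/5, x = 1/2) combine into one prefactor.
Step ratio: r(k) = (1/2) * (k+3/5) (k+1) / [(k+2) (k+1)] - rational; roots negated = parameters, x = (1/2), C = 1/5.
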